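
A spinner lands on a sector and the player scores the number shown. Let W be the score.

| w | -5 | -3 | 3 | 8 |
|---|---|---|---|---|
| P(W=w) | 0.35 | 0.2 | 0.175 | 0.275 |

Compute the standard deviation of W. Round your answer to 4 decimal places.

5.4392

E[W] = (-5)(0.35) + (-3)(0.2) + (3)(0.175) + (8)(0.275) = 0.375
E[W²] = (-5)²(0.35) + (-3)²(0.2) + (3)²(0.175) + (8)²(0.275) = 29.725
Var(W) = E[W²] − (E[W])² = 29.725 − (0.375)² = 29.584375
sd(W) = √29.584375 ≈ 5.4392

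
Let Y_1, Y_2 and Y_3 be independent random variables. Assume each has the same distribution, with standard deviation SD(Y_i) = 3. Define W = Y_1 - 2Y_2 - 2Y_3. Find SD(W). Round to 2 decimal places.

V(Y_i) = (3)² = 9
By independence, V(W) = (1)²V(Y_1) + (-2)²V(Y_2) + (-2)²V(Y_3)
= (1)²·9 + (-2)²·9 + (-2)²·9 = 81
SD(W) = √81 ≈ 9.00

9.00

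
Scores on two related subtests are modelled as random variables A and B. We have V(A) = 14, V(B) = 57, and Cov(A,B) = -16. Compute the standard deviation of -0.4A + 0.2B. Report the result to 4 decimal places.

V(-0.4A + 0.2B) = (-0.4)²·V(A) + (0.2)²·V(B) + 2·(-0.4)·(0.2)·Cov(A,B)
= 0.16·14 + 0.04·57 + -0.16·-16 = 7.08
sd(-0.4A + 0.2B) = √7.08 ≈ 2.6608

2.6608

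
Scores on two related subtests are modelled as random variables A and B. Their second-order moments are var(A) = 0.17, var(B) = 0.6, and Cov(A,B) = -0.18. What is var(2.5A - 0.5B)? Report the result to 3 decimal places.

var(2.5A - 0.5B) = (2.5)²·var(A) + (-0.5)²·var(B) + 2·(2.5)·(-0.5)·Cov(A,B)
= 6.25·0.17 + 0.25·0.6 + -2.5·-0.18 = 1.6625

1.663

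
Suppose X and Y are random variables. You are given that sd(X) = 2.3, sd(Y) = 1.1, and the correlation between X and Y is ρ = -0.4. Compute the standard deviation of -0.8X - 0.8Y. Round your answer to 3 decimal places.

V(X) = (2.3)² = 5.29;  V(Y) = (1.1)² = 1.21
Cov(X,Y) = ρ·sd(X)·sd(Y) = -0.4·2.3·1.1 = -1.012
V(-0.8X - 0.8Y) = (-0.8)²·V(X) + (-0.8)²·V(Y) + 2·(-0.8)·(-0.8)·Cov(X,Y)
= 0.64·5.29 + 0.64·1.21 + 1.28·-1.012 = 2.86464
sd(-0.8X - 0.8Y) = √2.86464 ≈ 1.693

1.693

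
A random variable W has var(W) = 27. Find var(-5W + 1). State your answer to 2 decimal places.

675.00

var(-5W + 1) = (-5)²·var(W) = 25·27 = 675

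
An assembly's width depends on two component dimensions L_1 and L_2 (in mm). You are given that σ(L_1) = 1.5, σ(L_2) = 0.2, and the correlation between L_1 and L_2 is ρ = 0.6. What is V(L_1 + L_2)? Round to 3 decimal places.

2.650

V(L_1) = (1.5)² = 2.25;  V(L_2) = (0.2)² = 0.04
cov(L_1,L_2) = ρ·σ(L_1)·σ(L_2) = 0.6·1.5·0.2 = 0.18
V(L_1 + L_2) = (1)²·V(L_1) + (1)²·V(L_2) + 2·(1)·(1)·cov(L_1,L_2)
= 1·2.25 + 1·0.04 + 2·0.18 = 2.65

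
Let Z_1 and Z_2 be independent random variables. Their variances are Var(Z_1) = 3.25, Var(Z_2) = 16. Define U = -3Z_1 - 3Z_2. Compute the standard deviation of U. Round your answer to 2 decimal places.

By independence, Var(U) = (-3)²Var(Z_1) + (-3)²Var(Z_2)
= (-3)²·3.25 + (-3)²·16 = 173.25
σ(U) = √173.25 ≈ 13.16

13.16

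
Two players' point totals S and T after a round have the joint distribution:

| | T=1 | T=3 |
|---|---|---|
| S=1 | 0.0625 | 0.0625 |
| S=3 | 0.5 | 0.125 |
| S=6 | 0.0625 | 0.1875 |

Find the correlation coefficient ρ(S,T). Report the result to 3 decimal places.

0.327

E[S] = 3.5,  E[T] = 1.75
E[ST] = 6.625
cov(S,T) = E[ST] − E[S]E[T] = 6.625 − (3.5)(1.75) = 0.5
Var(S) = 2.5,  Var(T) = 0.9375
ρ = 0.5 / √(2.5·0.9375) ≈ 0.327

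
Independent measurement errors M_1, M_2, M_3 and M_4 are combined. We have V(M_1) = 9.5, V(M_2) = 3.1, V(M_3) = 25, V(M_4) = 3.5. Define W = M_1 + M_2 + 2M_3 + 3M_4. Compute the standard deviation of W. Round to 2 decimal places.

12.00

By independence, V(W) = (1)²V(M_1) + (1)²V(M_2) + (2)²V(M_3) + (3)²V(M_4)
= (1)²·9.5 + (1)²·3.1 + (2)²·25 + (3)²·3.5 = 144.1
sd(W) = √144.1 ≈ 12.00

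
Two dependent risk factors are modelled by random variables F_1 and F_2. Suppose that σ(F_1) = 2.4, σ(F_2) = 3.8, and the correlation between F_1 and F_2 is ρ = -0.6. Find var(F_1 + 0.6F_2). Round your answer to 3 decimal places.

var(F_1) = (2.4)² = 5.76;  var(F_2) = (3.8)² = 14.44
Cov(F_1,F_2) = ρ·σ(F_1)·σ(F_2) = -0.6·2.4·3.8 = -5.472
var(F_1 + 0.6F_2) = (1)²·var(F_1) + (0.6)²·var(F_2) + 2·(1)·(0.6)·Cov(F_1,F_2)
= 1·5.76 + 0.36·14.44 + 1.2·-5.472 = 4.392

4.392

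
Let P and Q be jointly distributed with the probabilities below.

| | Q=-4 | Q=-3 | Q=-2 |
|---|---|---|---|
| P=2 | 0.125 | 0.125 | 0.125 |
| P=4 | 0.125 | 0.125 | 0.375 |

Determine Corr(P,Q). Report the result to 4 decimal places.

0.2335

E[P] = 3.25,  E[Q] = -2.75
E[PQ] = -8.75
Cov(P,Q) = E[PQ] − E[P]E[Q] = -8.75 − (3.25)(-2.75) = 0.1875
var(P) = 0.9375,  var(Q) = 0.6875
ρ = 0.1875 / √(0.9375·0.6875) ≈ 0.2335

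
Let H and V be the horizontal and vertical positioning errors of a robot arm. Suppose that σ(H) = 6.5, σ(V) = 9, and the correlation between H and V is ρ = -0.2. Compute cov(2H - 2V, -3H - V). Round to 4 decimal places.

var(H) = (6.5)² = 42.25;  var(V) = (9)² = 81
cov(H,V) = ρ·σ(H)·σ(V) = -0.2·6.5·9 = -11.7
cov(2H - 2V, -3H - V) = (2)(-3)var(H) + (-2)(-1)var(V) + [(2)(-1) + (-2)(-3)]cov(H,V)
= -6·42.25 + 2·81 + 4·-11.7 = -138.3

-138.3000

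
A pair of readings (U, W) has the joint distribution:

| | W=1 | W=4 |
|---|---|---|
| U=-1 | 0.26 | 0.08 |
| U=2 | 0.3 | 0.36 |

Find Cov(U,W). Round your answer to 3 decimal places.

0.626

E[U] = 0.98,  E[W] = 2.32
E[UW] = 2.9
Cov(U,W) = E[UW] − E[U]E[W] = 2.9 − (0.98)(2.32) = 0.6264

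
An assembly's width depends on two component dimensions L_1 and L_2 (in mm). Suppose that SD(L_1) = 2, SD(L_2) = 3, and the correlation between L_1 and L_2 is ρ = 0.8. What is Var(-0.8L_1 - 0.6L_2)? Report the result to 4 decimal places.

Var(L_1) = (2)² = 4;  Var(L_2) = (3)² = 9
Cov(L_1,L_2) = ρ·SD(L_1)·SD(L_2) = 0.8·2·3 = 4.8
Var(-0.8L_1 - 0.6L_2) = (-0.8)²·Var(L_1) + (-0.6)²·Var(L_2) + 2·(-0.8)·(-0.6)·Cov(L_1,L_2)
= 0.64·4 + 0.36·9 + 0.96·4.8 = 10.408

10.4080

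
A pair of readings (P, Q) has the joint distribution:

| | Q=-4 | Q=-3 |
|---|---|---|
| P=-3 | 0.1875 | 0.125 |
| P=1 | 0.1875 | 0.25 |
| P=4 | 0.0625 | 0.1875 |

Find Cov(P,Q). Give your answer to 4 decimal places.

0.3438

E[P] = 0.5,  E[Q] = -3.4375
E[PQ] = -1.375
Cov(P,Q) = E[PQ] − E[P]E[Q] = -1.375 − (0.5)(-3.4375) = 0.34375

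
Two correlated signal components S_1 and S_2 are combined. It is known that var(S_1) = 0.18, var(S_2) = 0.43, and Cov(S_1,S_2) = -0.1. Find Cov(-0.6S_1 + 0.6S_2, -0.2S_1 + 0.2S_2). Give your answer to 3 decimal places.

Cov(-0.6S_1 + 0.6S_2, -0.2S_1 + 0.2S_2) = (-0.6)(-0.2)var(S_1) + (0.6)(0.2)var(S_2) + [(-0.6)(0.2) + (0.6)(-0.2)]Cov(S_1,S_2)
= 0.12·0.18 + 0.12·0.43 + -0.24·-0.1 = 0.0972

0.097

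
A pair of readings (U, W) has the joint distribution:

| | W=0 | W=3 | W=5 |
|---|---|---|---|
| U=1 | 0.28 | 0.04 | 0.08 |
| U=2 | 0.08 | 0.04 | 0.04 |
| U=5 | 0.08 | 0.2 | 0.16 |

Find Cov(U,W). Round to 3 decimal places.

E[U] = 2.92,  E[W] = 2.24
E[UW] = 8.16
Cov(U,W) = E[UW] − E[U]E[W] = 8.16 − (2.92)(2.24) = 1.6192

1.619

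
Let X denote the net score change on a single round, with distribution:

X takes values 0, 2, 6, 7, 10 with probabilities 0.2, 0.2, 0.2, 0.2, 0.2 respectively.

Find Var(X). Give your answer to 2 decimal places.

12.80

E[X] = (0)(0.2) + (2)(0.2) + (6)(0.2) + (7)(0.2) + (10)(0.2) = 5
E[X²] = (0)²(0.2) + (2)²(0.2) + (6)²(0.2) + (7)²(0.2) + (10)²(0.2) = 37.8
Var(X) = E[X²] − (E[X])² = 37.8 − (5)² = 12.8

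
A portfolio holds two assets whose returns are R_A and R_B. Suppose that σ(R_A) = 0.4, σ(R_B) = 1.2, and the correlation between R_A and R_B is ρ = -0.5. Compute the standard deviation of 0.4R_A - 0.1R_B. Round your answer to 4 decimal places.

var(R_A) = (0.4)² = 0.16;  var(R_B) = (1.2)² = 1.44
Cov(R_A,R_B) = ρ·σ(R_A)·σ(R_B) = -0.5·0.4·1.2 = -0.24
var(0.4R_A - 0.1R_B) = (0.4)²·var(R_A) + (-0.1)²·var(R_B) + 2·(0.4)·(-0.1)·Cov(R_A,R_B)
= 0.16·0.16 + 0.01·1.44 + -0.08·-0.24 = 0.0592
σ(0.4R_A - 0.1R_B) = √0.0592 ≈ 0.2433

0.2433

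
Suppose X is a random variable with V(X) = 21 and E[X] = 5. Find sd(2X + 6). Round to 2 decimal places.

9.17

V(2X + 6) = (2)²·21 = 84
sd(2X + 6) = √84 ≈ 9.17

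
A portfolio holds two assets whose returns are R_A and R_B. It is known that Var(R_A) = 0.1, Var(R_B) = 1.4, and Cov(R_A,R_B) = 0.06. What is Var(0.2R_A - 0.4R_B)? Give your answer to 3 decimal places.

Var(0.2R_A - 0.4R_B) = (0.2)²·Var(R_A) + (-0.4)²·Var(R_B) + 2·(0.2)·(-0.4)·Cov(R_A,R_B)
= 0.04·0.1 + 0.16·1.4 + -0.16·0.06 = 0.2184

0.218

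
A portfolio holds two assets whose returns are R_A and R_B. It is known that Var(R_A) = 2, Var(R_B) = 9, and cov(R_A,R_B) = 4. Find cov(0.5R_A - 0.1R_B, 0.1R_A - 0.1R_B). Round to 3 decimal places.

cov(0.5R_A - 0.1R_B, 0.1R_A - 0.1R_B) = (0.5)(0.1)Var(R_A) + (-0.1)(-0.1)Var(R_B) + [(0.5)(-0.1) + (-0.1)(0.1)]cov(R_A,R_B)
= 0.05·2 + 0.01·9 + -0.06·4 = -0.05

-0.050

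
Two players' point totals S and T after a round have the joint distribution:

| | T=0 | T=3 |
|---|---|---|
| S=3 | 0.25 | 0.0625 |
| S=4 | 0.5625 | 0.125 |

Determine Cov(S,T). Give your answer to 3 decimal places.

E[S] = 3.6875,  E[T] = 0.5625
E[ST] = 2.0625
Cov(S,T) = E[ST] − E[S]E[T] = 2.0625 − (3.6875)(0.5625) = -0.01171875

-0.012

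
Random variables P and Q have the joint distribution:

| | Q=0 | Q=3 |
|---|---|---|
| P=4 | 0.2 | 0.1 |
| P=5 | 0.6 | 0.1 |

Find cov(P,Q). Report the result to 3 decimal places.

-0.120

E[P] = 4.7,  E[Q] = 0.6
E[PQ] = 2.7
cov(P,Q) = E[PQ] − E[P]E[Q] = 2.7 − (4.7)(0.6) = -0.12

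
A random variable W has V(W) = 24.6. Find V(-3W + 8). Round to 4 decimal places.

V(-3W + 8) = (-3)²·V(W) = 9·24.6 = 221.4

221.4000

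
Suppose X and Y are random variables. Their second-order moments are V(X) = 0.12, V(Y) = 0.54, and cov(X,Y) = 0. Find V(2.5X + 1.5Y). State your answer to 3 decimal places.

1.965

V(2.5X + 1.5Y) = (2.5)²·V(X) + (1.5)²·V(Y) + 2·(2.5)·(1.5)·cov(X,Y)
= 6.25·0.12 + 2.25·0.54 + 7.5·0 = 1.965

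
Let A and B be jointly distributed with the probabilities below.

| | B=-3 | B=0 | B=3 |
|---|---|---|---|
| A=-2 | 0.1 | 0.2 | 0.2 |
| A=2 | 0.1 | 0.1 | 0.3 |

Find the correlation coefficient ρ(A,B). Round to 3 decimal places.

0.128

E[A] = 0,  E[B] = 0.9
E[AB] = 0.6
cov(A,B) = E[AB] − E[A]E[B] = 0.6 − (0)(0.9) = 0.6
Var(A) = 4,  Var(B) = 5.49
ρ = 0.6 / √(4·5.49) ≈ 0.128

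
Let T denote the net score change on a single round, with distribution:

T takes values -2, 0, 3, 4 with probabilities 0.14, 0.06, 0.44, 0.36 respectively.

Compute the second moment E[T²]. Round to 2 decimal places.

E[T²] = (-2)²(0.14) + (0)²(0.06) + (3)²(0.44) + (4)²(0.36) = 10.28

10.28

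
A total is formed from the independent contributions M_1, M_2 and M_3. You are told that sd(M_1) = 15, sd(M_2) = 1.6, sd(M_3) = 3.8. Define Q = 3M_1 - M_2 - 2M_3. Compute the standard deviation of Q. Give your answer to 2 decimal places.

45.67

var(M_1) = 225, var(M_2) = 2.56, var(M_3) = 14.44
By independence, var(Q) = (3)²var(M_1) + (-1)²var(M_2) + (-2)²var(M_3)
= (3)²·225 + (-1)²·2.56 + (-2)²·14.44 = 2085.32
sd(Q) = √2085.32 ≈ 45.67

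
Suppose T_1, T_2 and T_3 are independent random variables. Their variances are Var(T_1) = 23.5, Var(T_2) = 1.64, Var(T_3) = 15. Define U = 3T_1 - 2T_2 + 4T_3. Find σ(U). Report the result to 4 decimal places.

By independence, Var(U) = (3)²Var(T_1) + (-2)²Var(T_2) + (4)²Var(T_3)
= (3)²·23.5 + (-2)²·1.64 + (4)²·15 = 458.06
σ(U) = √458.06 ≈ 21.4023

21.4023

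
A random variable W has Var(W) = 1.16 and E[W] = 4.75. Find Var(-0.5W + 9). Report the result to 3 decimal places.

0.290

Var(-0.5W + 9) = (-0.5)²·Var(W) = 0.25·1.16 = 0.29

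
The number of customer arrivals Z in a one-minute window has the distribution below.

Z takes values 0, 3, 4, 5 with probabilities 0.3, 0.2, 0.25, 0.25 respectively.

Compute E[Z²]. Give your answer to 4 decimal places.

E[Z²] = (0)²(0.3) + (3)²(0.2) + (4)²(0.25) + (5)²(0.25) = 12.05

12.0500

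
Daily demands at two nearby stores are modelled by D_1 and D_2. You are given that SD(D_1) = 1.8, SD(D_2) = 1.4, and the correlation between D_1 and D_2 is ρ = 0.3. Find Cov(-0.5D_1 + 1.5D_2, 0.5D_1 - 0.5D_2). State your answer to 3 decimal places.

-1.524

var(D_1) = (1.8)² = 3.24;  var(D_2) = (1.4)² = 1.96
Cov(D_1,D_2) = ρ·SD(D_1)·SD(D_2) = 0.3·1.8·1.4 = 0.756
Cov(-0.5D_1 + 1.5D_2, 0.5D_1 - 0.5D_2) = (-0.5)(0.5)var(D_1) + (1.5)(-0.5)var(D_2) + [(-0.5)(-0.5) + (1.5)(0.5)]Cov(D_1,D_2)
= -0.25·3.24 + -0.75·1.96 + 1·0.756 = -1.524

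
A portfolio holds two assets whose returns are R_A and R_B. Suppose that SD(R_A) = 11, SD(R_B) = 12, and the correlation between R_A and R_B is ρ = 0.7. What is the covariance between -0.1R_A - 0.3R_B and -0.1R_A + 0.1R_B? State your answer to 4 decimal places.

var(R_A) = (11)² = 121;  var(R_B) = (12)² = 144
Cov(R_A,R_B) = ρ·SD(R_A)·SD(R_B) = 0.7·11·12 = 92.4
Cov(-0.1R_A - 0.3R_B, -0.1R_A + 0.1R_B) = (-0.1)(-0.1)var(R_A) + (-0.3)(0.1)var(R_B) + [(-0.1)(0.1) + (-0.3)(-0.1)]Cov(R_A,R_B)
= 0.01·121 + -0.03·144 + 0.02·92.4 = -1.262

-1.2620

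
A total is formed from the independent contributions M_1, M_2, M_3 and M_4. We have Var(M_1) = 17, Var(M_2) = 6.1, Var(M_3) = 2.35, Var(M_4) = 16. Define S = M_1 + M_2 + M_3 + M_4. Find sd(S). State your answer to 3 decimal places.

By independence, Var(S) = (1)²Var(M_1) + (1)²Var(M_2) + (1)²Var(M_3) + (1)²Var(M_4)
= (1)²·17 + (1)²·6.1 + (1)²·2.35 + (1)²·16 = 41.45
sd(S) = √41.45 ≈ 6.438

6.438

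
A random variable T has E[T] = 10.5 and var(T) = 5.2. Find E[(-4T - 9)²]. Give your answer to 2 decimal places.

2684.20

E[-4T - 9] = -4·10.5 − 9 = -51
var(-4T - 9) = (-4)²·5.2 = 83.2
E[(-4T - 9)²] = var((-4T - 9)) + (E[(-4T - 9)])² = 83.2 + (-51)² = 2684.2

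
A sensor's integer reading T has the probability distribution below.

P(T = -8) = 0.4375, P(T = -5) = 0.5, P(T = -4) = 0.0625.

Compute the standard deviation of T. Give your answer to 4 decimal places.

1.5612

E[T] = (-8)(0.4375) + (-5)(0.5) + (-4)(0.0625) = -6.25
E[T²] = (-8)²(0.4375) + (-5)²(0.5) + (-4)²(0.0625) = 41.5
var(T) = E[T²] − (E[T])² = 41.5 − (-6.25)² = 2.4375
σ(T) = √2.4375 ≈ 1.5612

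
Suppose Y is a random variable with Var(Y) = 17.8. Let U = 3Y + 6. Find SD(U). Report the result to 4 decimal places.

12.6570

Var(3Y + 6) = (3)²·17.8 = 160.2
SD(U) = √160.2 ≈ 12.6570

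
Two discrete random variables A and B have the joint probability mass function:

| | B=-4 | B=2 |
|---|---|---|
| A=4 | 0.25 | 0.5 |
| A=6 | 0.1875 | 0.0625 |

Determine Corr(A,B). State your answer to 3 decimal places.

-0.364

E[A] = 4.5,  E[B] = -0.625
E[AB] = -3.75
Cov(A,B) = E[AB] − E[A]E[B] = -3.75 − (4.5)(-0.625) = -0.9375
Var(A) = 0.75,  Var(B) = 8.859375
ρ = -0.9375 / √(0.75·8.859375) ≈ -0.364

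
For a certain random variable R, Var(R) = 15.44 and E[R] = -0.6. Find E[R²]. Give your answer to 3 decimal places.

15.800

E[R²] = Var(R) + (E[R])² = 15.44 + (-0.6)² = 15.8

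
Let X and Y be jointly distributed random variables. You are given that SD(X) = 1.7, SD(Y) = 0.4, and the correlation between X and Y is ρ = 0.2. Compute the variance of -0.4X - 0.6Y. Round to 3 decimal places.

0.585

Var(X) = (1.7)² = 2.89;  Var(Y) = (0.4)² = 0.16
Cov(X,Y) = ρ·SD(X)·SD(Y) = 0.2·1.7·0.4 = 0.136
Var(-0.4X - 0.6Y) = (-0.4)²·Var(X) + (-0.6)²·Var(Y) + 2·(-0.4)·(-0.6)·Cov(X,Y)
= 0.16·2.89 + 0.36·0.16 + 0.48·0.136 = 0.58528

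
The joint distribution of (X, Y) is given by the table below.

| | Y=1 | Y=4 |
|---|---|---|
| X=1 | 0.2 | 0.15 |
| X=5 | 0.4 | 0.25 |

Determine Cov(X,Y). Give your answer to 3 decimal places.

E[X] = 3.6,  E[Y] = 2.2
E[XY] = 7.8
Cov(X,Y) = E[XY] − E[X]E[Y] = 7.8 − (3.6)(2.2) = -0.12

-0.120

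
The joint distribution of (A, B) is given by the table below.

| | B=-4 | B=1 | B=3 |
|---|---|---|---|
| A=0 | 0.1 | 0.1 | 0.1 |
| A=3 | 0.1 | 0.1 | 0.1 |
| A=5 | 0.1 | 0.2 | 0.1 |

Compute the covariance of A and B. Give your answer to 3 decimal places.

0.210

E[A] = 2.9,  E[B] = 0.1
E[AB] = 0.5
Cov(A,B) = E[AB] − E[A]E[B] = 0.5 − (2.9)(0.1) = 0.21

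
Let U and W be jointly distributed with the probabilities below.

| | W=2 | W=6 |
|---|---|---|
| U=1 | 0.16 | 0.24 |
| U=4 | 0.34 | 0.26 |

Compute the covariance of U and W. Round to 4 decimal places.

-0.4800

E[U] = 2.8,  E[W] = 4
E[UW] = 10.72
cov(U,W) = E[UW] − E[U]E[W] = 10.72 − (2.8)(4) = -0.48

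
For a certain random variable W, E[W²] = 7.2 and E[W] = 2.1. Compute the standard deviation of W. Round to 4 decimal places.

1.6703

Var(W) = 7.2 − (2.1)² = 2.79
SD(W) = √2.79 ≈ 1.6703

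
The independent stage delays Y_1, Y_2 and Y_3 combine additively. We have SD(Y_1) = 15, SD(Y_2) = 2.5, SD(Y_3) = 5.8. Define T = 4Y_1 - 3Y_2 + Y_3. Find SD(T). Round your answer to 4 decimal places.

60.7445

V(Y_1) = 225, V(Y_2) = 6.25, V(Y_3) = 33.64
By independence, V(T) = (4)²V(Y_1) + (-3)²V(Y_2) + (1)²V(Y_3)
= (4)²·225 + (-3)²·6.25 + (1)²·33.64 = 3689.89
SD(T) = √3689.89 ≈ 60.7445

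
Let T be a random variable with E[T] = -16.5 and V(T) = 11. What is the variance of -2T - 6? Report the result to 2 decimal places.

V(-2T - 6) = (-2)²·V(T) = 4·11 = 44

44.00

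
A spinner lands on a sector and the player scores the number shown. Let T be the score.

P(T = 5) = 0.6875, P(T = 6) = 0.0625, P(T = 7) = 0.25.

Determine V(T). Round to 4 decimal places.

E[T] = (5)(0.6875) + (6)(0.0625) + (7)(0.25) = 5.5625
E[T²] = (5)²(0.6875) + (6)²(0.0625) + (7)²(0.25) = 31.6875
V(T) = E[T²] − (E[T])² = 31.6875 − (5.5625)² = 0.74609375

0.7461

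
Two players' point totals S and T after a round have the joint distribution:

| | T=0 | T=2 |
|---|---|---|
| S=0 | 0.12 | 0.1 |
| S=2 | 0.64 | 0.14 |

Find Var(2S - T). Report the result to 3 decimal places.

E[S] = 1.56,  E[T] = 0.48,  E[ST] = 0.56
Var(S) = 3.12 − (1.56)² = 0.6864;  Var(T) = 0.96 − (0.48)² = 0.7296
Cov(S,T) = 0.56 − (1.56)(0.48) = -0.1888
Var(2S - T) = (2)²·0.6864 + (-1)²·0.7296 + 2·(2)·(-1)·-0.1888 = 4.2304

4.230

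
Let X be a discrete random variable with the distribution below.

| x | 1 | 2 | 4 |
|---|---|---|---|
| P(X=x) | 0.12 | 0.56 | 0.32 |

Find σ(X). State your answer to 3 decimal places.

1.063

E[X] = (1)(0.12) + (2)(0.56) + (4)(0.32) = 2.52
E[X²] = (1)²(0.12) + (2)²(0.56) + (4)²(0.32) = 7.48
V(X) = E[X²] − (E[X])² = 7.48 − (2.52)² = 1.1296
σ(X) = √1.1296 ≈ 1.063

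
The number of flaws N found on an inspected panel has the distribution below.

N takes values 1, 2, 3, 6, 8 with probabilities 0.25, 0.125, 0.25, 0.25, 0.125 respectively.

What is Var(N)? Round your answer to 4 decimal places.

E[N] = (1)(0.25) + (2)(0.125) + (3)(0.25) + (6)(0.25) + (8)(0.125) = 3.75
E[N²] = (1)²(0.25) + (2)²(0.125) + (3)²(0.25) + (6)²(0.25) + (8)²(0.125) = 20
Var(N) = E[N²] − (E[N])² = 20 − (3.75)² = 5.9375

5.9375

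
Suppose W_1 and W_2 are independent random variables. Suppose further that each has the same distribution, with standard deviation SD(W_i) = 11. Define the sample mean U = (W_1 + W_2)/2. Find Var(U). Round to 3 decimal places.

Var(W_i) = (11)² = 121
By independence, Var(U) = (0.5)²Var(W_1) + (0.5)²Var(W_2)
= (0.5)²·121 + (0.5)²·121 = 60.5

60.500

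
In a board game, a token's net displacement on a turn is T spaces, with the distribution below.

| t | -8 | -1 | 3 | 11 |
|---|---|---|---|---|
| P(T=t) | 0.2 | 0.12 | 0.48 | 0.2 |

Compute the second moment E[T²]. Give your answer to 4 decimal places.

41.4400

E[T²] = (-8)²(0.2) + (-1)²(0.12) + (3)²(0.48) + (11)²(0.2) = 41.44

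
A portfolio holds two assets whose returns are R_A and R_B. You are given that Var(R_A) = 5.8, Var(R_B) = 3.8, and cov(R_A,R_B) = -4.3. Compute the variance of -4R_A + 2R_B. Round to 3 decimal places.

Var(-4R_A + 2R_B) = (-4)²·Var(R_A) + (2)²·Var(R_B) + 2·(-4)·(2)·cov(R_A,R_B)
= 16·5.8 + 4·3.8 + -16·-4.3 = 176.8

176.800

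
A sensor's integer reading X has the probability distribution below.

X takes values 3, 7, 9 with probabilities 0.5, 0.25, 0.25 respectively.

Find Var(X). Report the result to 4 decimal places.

E[X] = (3)(0.5) + (7)(0.25) + (9)(0.25) = 5.5
E[X²] = (3)²(0.5) + (7)²(0.25) + (9)²(0.25) = 37
Var(X) = E[X²] − (E[X])² = 37 − (5.5)² = 6.75

6.7500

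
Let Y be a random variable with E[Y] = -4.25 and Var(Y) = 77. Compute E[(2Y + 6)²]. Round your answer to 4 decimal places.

E[2Y + 6] = 2·-4.25 + 6 = -2.5
Var(2Y + 6) = (2)²·77 = 308
E[(2Y + 6)²] = Var((2Y + 6)) + (E[(2Y + 6)])² = 308 + (-2.5)² = 314.25

314.2500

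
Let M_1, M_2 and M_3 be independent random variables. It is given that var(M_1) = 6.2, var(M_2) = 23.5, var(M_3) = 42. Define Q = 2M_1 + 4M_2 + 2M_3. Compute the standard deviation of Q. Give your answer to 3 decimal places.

By independence, var(Q) = (2)²var(M_1) + (4)²var(M_2) + (2)²var(M_3)
= (2)²·6.2 + (4)²·23.5 + (2)²·42 = 568.8
σ(Q) = √568.8 ≈ 23.850

23.850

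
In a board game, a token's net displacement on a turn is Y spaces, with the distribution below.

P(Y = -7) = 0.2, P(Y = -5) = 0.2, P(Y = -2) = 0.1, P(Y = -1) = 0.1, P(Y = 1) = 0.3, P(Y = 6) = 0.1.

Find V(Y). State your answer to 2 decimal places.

E[Y] = (-7)(0.2) + (-5)(0.2) + (-2)(0.1) + (-1)(0.1) + (1)(0.3) + (6)(0.1) = -1.8
E[Y²] = (-7)²(0.2) + (-5)²(0.2) + (-2)²(0.1) + (-1)²(0.1) + (1)²(0.3) + (6)²(0.1) = 19.2
V(Y) = E[Y²] − (E[Y])² = 19.2 − (-1.8)² = 15.96

15.96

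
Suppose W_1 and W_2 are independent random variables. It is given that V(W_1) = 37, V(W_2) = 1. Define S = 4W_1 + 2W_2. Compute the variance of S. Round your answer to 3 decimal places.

596.000

By independence, V(S) = (4)²V(W_1) + (2)²V(W_2)
= (4)²·37 + (2)²·1 = 596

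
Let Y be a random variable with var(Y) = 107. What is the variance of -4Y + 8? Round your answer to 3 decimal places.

1712.000

var(-4Y + 8) = (-4)²·var(Y) = 16·107 = 1712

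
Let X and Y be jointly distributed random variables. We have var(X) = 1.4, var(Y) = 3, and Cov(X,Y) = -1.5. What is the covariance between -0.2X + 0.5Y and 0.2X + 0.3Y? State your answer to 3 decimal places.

Cov(-0.2X + 0.5Y, 0.2X + 0.3Y) = (-0.2)(0.2)var(X) + (0.5)(0.3)var(Y) + [(-0.2)(0.3) + (0.5)(0.2)]Cov(X,Y)
= -0.04·1.4 + 0.15·3 + 0.04·-1.5 = 0.334

0.334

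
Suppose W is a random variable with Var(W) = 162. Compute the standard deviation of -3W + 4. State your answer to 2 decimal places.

38.18

Var(-3W + 4) = (-3)²·162 = 1458
SD(-3W + 4) = √1458 ≈ 38.18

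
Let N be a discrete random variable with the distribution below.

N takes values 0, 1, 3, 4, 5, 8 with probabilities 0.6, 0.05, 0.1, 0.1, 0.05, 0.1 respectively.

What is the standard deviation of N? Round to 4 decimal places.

2.6382

E[N] = (0)(0.6) + (1)(0.05) + (3)(0.1) + (4)(0.1) + (5)(0.05) + (8)(0.1) = 1.8
E[N²] = (0)²(0.6) + (1)²(0.05) + (3)²(0.1) + (4)²(0.1) + (5)²(0.05) + (8)²(0.1) = 10.2
Var(N) = E[N²] − (E[N])² = 10.2 − (1.8)² = 6.96
SD(N) = √6.96 ≈ 2.6382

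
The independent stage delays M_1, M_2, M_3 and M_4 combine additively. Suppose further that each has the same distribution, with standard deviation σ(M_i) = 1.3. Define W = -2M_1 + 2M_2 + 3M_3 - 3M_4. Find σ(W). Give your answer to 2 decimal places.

6.63

V(M_i) = (1.3)² = 1.69
By independence, V(W) = (-2)²V(M_1) + (2)²V(M_2) + (3)²V(M_3) + (-3)²V(M_4)
= (-2)²·1.69 + (2)²·1.69 + (3)²·1.69 + (-3)²·1.69 = 43.94
σ(W) = √43.94 ≈ 6.63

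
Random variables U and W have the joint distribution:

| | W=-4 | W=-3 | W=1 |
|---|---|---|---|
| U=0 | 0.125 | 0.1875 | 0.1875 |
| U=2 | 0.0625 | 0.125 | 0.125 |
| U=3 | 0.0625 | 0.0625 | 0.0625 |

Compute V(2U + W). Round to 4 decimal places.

E[U] = 1.1875,  E[W] = -1.75,  E[UW] = -2.125
V(U) = 2.9375 − (1.1875)² = 1.52734375;  V(W) = 7.75 − (-1.75)² = 4.6875
cov(U,W) = -2.125 − (1.1875)(-1.75) = -0.046875
V(2U + W) = (2)²·1.52734375 + (1)²·4.6875 + 2·(2)·(1)·-0.046875 = 10.609375

10.6094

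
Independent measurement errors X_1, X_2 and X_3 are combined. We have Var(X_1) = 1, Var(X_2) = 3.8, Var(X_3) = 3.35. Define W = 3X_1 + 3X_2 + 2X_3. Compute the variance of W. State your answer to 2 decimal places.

56.60

By independence, Var(W) = (3)²Var(X_1) + (3)²Var(X_2) + (2)²Var(X_3)
= (3)²·1 + (3)²·3.8 + (2)²·3.35 = 56.6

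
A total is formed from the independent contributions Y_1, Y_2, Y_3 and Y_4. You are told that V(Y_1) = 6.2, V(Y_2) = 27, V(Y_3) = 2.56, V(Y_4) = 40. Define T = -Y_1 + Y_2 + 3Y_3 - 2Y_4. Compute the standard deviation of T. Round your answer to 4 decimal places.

14.7051

By independence, V(T) = (-1)²V(Y_1) + (1)²V(Y_2) + (3)²V(Y_3) + (-2)²V(Y_4)
= (-1)²·6.2 + (1)²·27 + (3)²·2.56 + (-2)²·40 = 216.24
sd(T) = √216.24 ≈ 14.7051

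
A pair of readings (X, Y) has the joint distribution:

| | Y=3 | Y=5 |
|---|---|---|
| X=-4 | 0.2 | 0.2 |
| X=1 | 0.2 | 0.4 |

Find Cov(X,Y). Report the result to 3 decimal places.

E[X] = -1,  E[Y] = 4.2
E[XY] = -3.8
Cov(X,Y) = E[XY] − E[X]E[Y] = -3.8 − (-1)(4.2) = 0.4

0.400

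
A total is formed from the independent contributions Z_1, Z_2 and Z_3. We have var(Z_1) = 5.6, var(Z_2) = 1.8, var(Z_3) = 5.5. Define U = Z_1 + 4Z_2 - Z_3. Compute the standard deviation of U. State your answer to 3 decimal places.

By independence, var(U) = (1)²var(Z_1) + (4)²var(Z_2) + (-1)²var(Z_3)
= (1)²·5.6 + (4)²·1.8 + (-1)²·5.5 = 39.9
sd(U) = √39.9 ≈ 6.317

6.317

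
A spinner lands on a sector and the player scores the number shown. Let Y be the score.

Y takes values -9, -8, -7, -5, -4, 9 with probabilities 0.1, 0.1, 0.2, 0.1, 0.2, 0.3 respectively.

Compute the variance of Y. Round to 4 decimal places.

51.4100

E[Y] = (-9)(0.1) + (-8)(0.1) + (-7)(0.2) + (-5)(0.1) + (-4)(0.2) + (9)(0.3) = -1.7
E[Y²] = (-9)²(0.1) + (-8)²(0.1) + (-7)²(0.2) + (-5)²(0.1) + (-4)²(0.2) + (9)²(0.3) = 54.3
Var(Y) = E[Y²] − (E[Y])² = 54.3 − (-1.7)² = 51.41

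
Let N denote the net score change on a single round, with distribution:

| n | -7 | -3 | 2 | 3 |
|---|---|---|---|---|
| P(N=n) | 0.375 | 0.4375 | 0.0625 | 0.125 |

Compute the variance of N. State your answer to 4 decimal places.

11.8711

E[N] = (-7)(0.375) + (-3)(0.4375) + (2)(0.0625) + (3)(0.125) = -3.4375
E[N²] = (-7)²(0.375) + (-3)²(0.4375) + (2)²(0.0625) + (3)²(0.125) = 23.6875
var(N) = E[N²] − (E[N])² = 23.6875 − (-3.4375)² = 11.87109375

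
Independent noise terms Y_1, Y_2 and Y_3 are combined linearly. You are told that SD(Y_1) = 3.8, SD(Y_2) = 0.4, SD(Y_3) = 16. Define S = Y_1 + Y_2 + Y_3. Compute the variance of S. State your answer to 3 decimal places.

270.600

V(Y_1) = 14.44, V(Y_2) = 0.16, V(Y_3) = 256
By independence, V(S) = (1)²V(Y_1) + (1)²V(Y_2) + (1)²V(Y_3)
= (1)²·14.44 + (1)²·0.16 + (1)²·256 = 270.6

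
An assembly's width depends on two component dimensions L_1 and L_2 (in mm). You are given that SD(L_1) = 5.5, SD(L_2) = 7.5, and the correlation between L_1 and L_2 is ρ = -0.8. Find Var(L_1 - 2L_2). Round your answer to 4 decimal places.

Var(L_1) = (5.5)² = 30.25;  Var(L_2) = (7.5)² = 56.25
Cov(L_1,L_2) = ρ·SD(L_1)·SD(L_2) = -0.8·5.5·7.5 = -33
Var(L_1 - 2L_2) = (1)²·Var(L_1) + (-2)²·Var(L_2) + 2·(1)·(-2)·Cov(L_1,L_2)
= 1·30.25 + 4·56.25 + -4·-33 = 387.25

387.2500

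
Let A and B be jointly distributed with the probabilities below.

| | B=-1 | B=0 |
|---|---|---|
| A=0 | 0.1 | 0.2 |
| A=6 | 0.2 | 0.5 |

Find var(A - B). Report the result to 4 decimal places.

7.6500

E[A] = 4.2,  E[B] = -0.3,  E[AB] = -1.2
var(A) = 25.2 − (4.2)² = 7.56;  var(B) = 0.3 − (-0.3)² = 0.21
cov(A,B) = -1.2 − (4.2)(-0.3) = 0.06
var(A - B) = (1)²·7.56 + (-1)²·0.21 + 2·(1)·(-1)·0.06 = 7.65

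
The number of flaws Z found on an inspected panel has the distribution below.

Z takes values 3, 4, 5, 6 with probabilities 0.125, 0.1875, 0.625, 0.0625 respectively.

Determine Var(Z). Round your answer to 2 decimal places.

0.61

E[Z] = (3)(0.125) + (4)(0.1875) + (5)(0.625) + (6)(0.0625) = 4.625
E[Z²] = (3)²(0.125) + (4)²(0.1875) + (5)²(0.625) + (6)²(0.0625) = 22
Var(Z) = E[Z²] − (E[Z])² = 22 − (4.625)² = 0.609375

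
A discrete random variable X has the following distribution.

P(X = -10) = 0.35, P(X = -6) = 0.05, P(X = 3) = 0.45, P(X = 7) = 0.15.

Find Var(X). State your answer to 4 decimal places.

46.2400

E[X] = (-10)(0.35) + (-6)(0.05) + (3)(0.45) + (7)(0.15) = -1.4
E[X²] = (-10)²(0.35) + (-6)²(0.05) + (3)²(0.45) + (7)²(0.15) = 48.2
Var(X) = E[X²] − (E[X])² = 48.2 − (-1.4)² = 46.24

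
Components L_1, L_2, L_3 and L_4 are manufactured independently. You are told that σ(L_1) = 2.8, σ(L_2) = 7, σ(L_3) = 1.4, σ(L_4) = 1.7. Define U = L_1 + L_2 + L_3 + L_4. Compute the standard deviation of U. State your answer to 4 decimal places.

7.8543

var(L_1) = 7.84, var(L_2) = 49, var(L_3) = 1.96, var(L_4) = 2.89
By independence, var(U) = (1)²var(L_1) + (1)²var(L_2) + (1)²var(L_3) + (1)²var(L_4)
= (1)²·7.84 + (1)²·49 + (1)²·1.96 + (1)²·2.89 = 61.69
σ(U) = √61.69 ≈ 7.8543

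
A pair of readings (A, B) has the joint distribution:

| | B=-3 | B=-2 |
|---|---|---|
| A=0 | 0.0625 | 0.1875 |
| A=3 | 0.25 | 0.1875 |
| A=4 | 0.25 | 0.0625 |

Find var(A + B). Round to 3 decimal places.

2.000

E[A] = 2.5625,  E[B] = -2.5625,  E[AB] = -6.875
var(A) = 8.9375 − (2.5625)² = 2.37109375;  var(B) = 6.8125 − (-2.5625)² = 0.24609375
Cov(A,B) = -6.875 − (2.5625)(-2.5625) = -0.30859375
var(A + B) = (1)²·2.37109375 + (1)²·0.24609375 + 2·(1)·(1)·-0.30859375 = 2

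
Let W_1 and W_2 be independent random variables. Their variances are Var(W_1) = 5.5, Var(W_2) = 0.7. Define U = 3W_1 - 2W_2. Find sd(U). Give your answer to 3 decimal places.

By independence, Var(U) = (3)²Var(W_1) + (-2)²Var(W_2)
= (3)²·5.5 + (-2)²·0.7 = 52.3
sd(U) = √52.3 ≈ 7.232

7.232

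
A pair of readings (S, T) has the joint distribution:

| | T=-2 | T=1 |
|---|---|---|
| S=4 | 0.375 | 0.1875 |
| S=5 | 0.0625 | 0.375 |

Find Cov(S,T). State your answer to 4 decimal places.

0.3867

E[S] = 4.4375,  E[T] = -0.3125
E[ST] = -1
Cov(S,T) = E[ST] − E[S]E[T] = -1 − (4.4375)(-0.3125) = 0.38671875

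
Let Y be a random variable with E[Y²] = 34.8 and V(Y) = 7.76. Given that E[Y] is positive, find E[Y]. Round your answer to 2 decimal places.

5.20

(E[Y])² = E[Y²] − V(Y) = 34.8 − 7.76 = 27.04
E[Y] = √27.04 = 5.2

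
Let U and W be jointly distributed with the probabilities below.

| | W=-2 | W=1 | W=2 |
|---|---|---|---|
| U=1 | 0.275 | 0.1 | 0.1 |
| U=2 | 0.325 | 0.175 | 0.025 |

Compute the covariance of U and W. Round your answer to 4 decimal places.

-0.0706

E[U] = 1.525,  E[W] = -0.675
E[UW] = -1.1
Cov(U,W) = E[UW] − E[U]E[W] = -1.1 − (1.525)(-0.675) = -0.070625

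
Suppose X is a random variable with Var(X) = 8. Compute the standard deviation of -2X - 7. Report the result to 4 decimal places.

5.6569

Var(-2X - 7) = (-2)²·8 = 32
sd(-2X - 7) = √32 ≈ 5.6569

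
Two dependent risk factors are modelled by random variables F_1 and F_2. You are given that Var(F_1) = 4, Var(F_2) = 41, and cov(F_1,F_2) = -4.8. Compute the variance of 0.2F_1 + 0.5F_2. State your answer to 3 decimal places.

9.450

Var(0.2F_1 + 0.5F_2) = (0.2)²·Var(F_1) + (0.5)²·Var(F_2) + 2·(0.2)·(0.5)·cov(F_1,F_2)
= 0.04·4 + 0.25·41 + 0.2·-4.8 = 9.45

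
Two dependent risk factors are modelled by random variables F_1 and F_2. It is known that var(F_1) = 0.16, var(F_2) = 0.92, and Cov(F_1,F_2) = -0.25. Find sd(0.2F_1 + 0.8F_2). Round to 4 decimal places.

var(0.2F_1 + 0.8F_2) = (0.2)²·var(F_1) + (0.8)²·var(F_2) + 2·(0.2)·(0.8)·Cov(F_1,F_2)
= 0.04·0.16 + 0.64·0.92 + 0.32·-0.25 = 0.5152
sd(0.2F_1 + 0.8F_2) = √0.5152 ≈ 0.7178

0.7178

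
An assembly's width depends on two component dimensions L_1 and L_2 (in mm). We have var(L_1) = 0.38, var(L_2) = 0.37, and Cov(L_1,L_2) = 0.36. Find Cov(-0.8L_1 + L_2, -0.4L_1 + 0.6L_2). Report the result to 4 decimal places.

Cov(-0.8L_1 + L_2, -0.4L_1 + 0.6L_2) = (-0.8)(-0.4)var(L_1) + (1)(0.6)var(L_2) + [(-0.8)(0.6) + (1)(-0.4)]Cov(L_1,L_2)
= 0.32·0.38 + 0.6·0.37 + -0.88·0.36 = 0.0268

0.0268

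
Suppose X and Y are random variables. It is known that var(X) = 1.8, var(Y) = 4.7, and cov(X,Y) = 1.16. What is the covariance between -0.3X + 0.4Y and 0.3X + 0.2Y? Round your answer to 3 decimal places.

0.284

cov(-0.3X + 0.4Y, 0.3X + 0.2Y) = (-0.3)(0.3)var(X) + (0.4)(0.2)var(Y) + [(-0.3)(0.2) + (0.4)(0.3)]cov(X,Y)
= -0.09·1.8 + 0.08·4.7 + 0.06·1.16 = 0.2836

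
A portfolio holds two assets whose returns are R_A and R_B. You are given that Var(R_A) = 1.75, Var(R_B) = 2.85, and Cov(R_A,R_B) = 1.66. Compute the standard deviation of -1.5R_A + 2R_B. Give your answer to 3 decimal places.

2.319

Var(-1.5R_A + 2R_B) = (-1.5)²·Var(R_A) + (2)²·Var(R_B) + 2·(-1.5)·(2)·Cov(R_A,R_B)
= 2.25·1.75 + 4·2.85 + -6·1.66 = 5.3775
sd(-1.5R_A + 2R_B) = √5.3775 ≈ 2.319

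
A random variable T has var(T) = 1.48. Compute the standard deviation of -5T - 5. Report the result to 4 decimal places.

var(-5T - 5) = (-5)²·1.48 = 37
SD(-5T - 5) = √37 ≈ 6.0828

6.0828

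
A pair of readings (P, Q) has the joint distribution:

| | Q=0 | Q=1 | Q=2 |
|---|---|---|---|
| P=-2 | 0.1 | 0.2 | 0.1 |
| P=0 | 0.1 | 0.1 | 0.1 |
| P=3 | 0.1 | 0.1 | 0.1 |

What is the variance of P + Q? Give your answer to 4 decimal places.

E[P] = 0.1,  E[Q] = 1,  E[PQ] = 0.1
var(P) = 4.3 − (0.1)² = 4.29;  var(Q) = 1.6 − (1)² = 0.6
Cov(P,Q) = 0.1 − (0.1)(1) = 0
var(P + Q) = (1)²·4.29 + (1)²·0.6 + 2·(1)·(1)·0 = 4.89

4.8900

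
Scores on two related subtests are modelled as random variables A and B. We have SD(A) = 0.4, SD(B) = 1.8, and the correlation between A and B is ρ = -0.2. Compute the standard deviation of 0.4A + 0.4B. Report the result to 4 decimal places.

0.7056

var(A) = (0.4)² = 0.16;  var(B) = (1.8)² = 3.24
Cov(A,B) = ρ·SD(A)·SD(B) = -0.2·0.4·1.8 = -0.144
var(0.4A + 0.4B) = (0.4)²·var(A) + (0.4)²·var(B) + 2·(0.4)·(0.4)·Cov(A,B)
= 0.16·0.16 + 0.16·3.24 + 0.32·-0.144 = 0.49792
SD(0.4A + 0.4B) = √0.49792 ≈ 0.7056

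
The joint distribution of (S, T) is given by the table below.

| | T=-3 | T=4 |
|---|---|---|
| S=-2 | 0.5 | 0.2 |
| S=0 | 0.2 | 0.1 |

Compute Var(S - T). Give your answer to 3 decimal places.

10.850

E[S] = -1.4,  E[T] = -0.9,  E[ST] = 1.4
Var(S) = 2.8 − (-1.4)² = 0.84;  Var(T) = 11.1 − (-0.9)² = 10.29
Cov(S,T) = 1.4 − (-1.4)(-0.9) = 0.14
Var(S - T) = (1)²·0.84 + (-1)²·10.29 + 2·(1)·(-1)·0.14 = 10.85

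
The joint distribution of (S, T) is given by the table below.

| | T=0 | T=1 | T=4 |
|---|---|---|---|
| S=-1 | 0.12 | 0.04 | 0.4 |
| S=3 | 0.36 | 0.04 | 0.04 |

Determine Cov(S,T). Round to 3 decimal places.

E[S] = 0.76,  E[T] = 1.84
E[ST] = -1.04
Cov(S,T) = E[ST] − E[S]E[T] = -1.04 − (0.76)(1.84) = -2.4384

-2.438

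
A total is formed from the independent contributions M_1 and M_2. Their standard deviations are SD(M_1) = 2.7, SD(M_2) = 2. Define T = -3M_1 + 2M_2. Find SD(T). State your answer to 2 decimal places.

9.03

V(M_1) = 7.29, V(M_2) = 4
By independence, V(T) = (-3)²V(M_1) + (2)²V(M_2)
= (-3)²·7.29 + (2)²·4 = 81.61
SD(T) = √81.61 ≈ 9.03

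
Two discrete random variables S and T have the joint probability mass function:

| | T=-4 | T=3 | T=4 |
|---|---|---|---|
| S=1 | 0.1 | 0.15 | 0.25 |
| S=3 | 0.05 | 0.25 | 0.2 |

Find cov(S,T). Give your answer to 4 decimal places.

E[S] = 2,  E[T] = 2.4
E[ST] = 5.1
cov(S,T) = E[ST] − E[S]E[T] = 5.1 − (2)(2.4) = 0.3

0.3000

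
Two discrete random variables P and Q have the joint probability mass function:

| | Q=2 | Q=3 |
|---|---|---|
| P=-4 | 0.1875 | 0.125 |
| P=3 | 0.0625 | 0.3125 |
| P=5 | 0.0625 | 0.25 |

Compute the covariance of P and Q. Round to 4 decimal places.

E[P] = 1.4375,  E[Q] = 2.6875
E[PQ] = 4.5625
Cov(P,Q) = E[PQ] − E[P]E[Q] = 4.5625 − (1.4375)(2.6875) = 0.69921875

0.6992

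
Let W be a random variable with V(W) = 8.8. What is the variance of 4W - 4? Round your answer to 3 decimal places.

V(4W - 4) = (4)²·V(W) = 16·8.8 = 140.8

140.800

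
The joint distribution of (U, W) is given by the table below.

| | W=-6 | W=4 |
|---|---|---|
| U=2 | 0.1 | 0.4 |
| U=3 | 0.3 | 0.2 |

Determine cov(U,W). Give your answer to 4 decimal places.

E[U] = 2.5,  E[W] = 0
E[UW] = -1
cov(U,W) = E[UW] − E[U]E[W] = -1 − (2.5)(0) = -1

-1.0000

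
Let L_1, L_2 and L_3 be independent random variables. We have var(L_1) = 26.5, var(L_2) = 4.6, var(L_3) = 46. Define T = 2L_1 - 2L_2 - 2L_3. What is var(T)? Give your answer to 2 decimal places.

308.40

By independence, var(T) = (2)²var(L_1) + (-2)²var(L_2) + (-2)²var(L_3)
= (2)²·26.5 + (-2)²·4.6 + (-2)²·46 = 308.4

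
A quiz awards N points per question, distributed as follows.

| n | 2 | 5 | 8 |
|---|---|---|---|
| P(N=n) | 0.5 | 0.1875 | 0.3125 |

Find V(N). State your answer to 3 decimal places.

6.996

E[N] = (2)(0.5) + (5)(0.1875) + (8)(0.3125) = 4.4375
E[N²] = (2)²(0.5) + (5)²(0.1875) + (8)²(0.3125) = 26.6875
V(N) = E[N²] − (E[N])² = 26.6875 − (4.4375)² = 6.99609375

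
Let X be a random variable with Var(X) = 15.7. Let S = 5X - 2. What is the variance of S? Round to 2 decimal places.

392.50

Var(5X - 2) = (5)²·Var(X) = 25·15.7 = 392.5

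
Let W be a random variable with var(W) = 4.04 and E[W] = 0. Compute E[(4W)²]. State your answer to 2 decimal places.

64.64

E[4W] = 4·0 = 0
var(4W) = (4)²·4.04 = 64.64
E[(4W)²] = var((4W)) + (E[(4W)])² = 64.64 + (0)² = 64.64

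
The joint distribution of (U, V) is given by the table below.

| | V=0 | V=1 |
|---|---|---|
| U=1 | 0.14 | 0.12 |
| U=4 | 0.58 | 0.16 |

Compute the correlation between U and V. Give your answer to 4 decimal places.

-0.2397

E[U] = 3.22,  E[V] = 0.28
E[UV] = 0.76
cov(U,V) = E[UV] − E[U]E[V] = 0.76 − (3.22)(0.28) = -0.1416
Var(U) = 1.7316,  Var(V) = 0.2016
ρ = -0.1416 / √(1.7316·0.2016) ≈ -0.2397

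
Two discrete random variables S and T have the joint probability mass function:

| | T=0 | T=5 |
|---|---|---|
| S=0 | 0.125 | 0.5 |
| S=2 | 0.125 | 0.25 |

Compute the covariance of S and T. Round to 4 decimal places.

E[S] = 0.75,  E[T] = 3.75
E[ST] = 2.5
Cov(S,T) = E[ST] − E[S]E[T] = 2.5 − (0.75)(3.75) = -0.3125

-0.3125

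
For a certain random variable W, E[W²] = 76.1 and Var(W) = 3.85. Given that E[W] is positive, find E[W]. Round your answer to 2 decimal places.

(E[W])² = E[W²] − Var(W) = 76.1 − 3.85 = 72.25
E[W] = √72.25 = 8.5

8.50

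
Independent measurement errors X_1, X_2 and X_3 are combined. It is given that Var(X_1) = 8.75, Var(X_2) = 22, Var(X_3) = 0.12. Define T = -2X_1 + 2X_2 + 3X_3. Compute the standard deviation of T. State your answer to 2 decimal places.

By independence, Var(T) = (-2)²Var(X_1) + (2)²Var(X_2) + (3)²Var(X_3)
= (-2)²·8.75 + (2)²·22 + (3)²·0.12 = 124.08
sd(T) = √124.08 ≈ 11.14

11.14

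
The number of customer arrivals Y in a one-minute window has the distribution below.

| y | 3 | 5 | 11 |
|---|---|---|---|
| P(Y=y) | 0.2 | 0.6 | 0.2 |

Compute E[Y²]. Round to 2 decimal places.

41.00

E[Y²] = (3)²(0.2) + (5)²(0.6) + (11)²(0.2) = 41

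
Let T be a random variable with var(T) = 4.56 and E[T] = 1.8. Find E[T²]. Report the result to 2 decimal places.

7.80

E[T²] = var(T) + (E[T])² = 4.56 + (1.8)² = 7.8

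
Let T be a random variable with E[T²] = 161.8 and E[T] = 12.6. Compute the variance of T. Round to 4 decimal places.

3.0400

Var(T) = 161.8 − (12.6)² = 3.04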